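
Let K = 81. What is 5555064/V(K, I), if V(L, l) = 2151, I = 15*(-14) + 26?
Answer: 1851688/717 ≈ 2582.6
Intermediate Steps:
I = -184 (I = -210 + 26 = -184)
5555064/V(K, I) = 5555064/2151 = 5555064*(1/2151) = 1851688/717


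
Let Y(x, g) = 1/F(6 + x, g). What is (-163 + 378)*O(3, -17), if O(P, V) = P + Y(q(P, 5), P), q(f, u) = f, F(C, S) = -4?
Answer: 2365/4 ≈ 591.25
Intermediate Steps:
Y(x, g) = -¼ (Y(x, g) = 1/(-4) = -¼)
O(P, V) = -¼ + P (O(P, V) = P - ¼ = -¼ + P)
(-163 + 378)*O(3, -17) = (-163 + 378)*(-¼ + 3) = 215*(11/4) = 2365/4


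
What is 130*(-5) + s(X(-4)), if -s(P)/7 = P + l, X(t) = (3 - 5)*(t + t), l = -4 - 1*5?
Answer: -699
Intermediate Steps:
l = -9 (l = -4 - 5 = -9)
X(t) = -4*t
s(P) = 63 - 7*P (s(P) = -7*(P - 9) = -7*(-9 + P) = 63 - 7*P)
130*(-5) + s(X(-4)) = 130*(-5) + (63 - (-28)*(-4)) = -650 + (63 - 7*16) = -650 + (63 - 112) = -650 - 49 = -699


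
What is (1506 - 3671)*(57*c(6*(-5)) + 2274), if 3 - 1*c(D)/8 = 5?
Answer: -2948730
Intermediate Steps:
c(D) = -16 (c(D) = 24 - 8*5 = 24 - 40 = -16)
(1506 - 3671)*(57*c(6*(-5)) + 2274) = (1506 - 3671)*(57*(-16) + 2274) = -2165*(-912 + 2274) = -2165*1362 = -2948730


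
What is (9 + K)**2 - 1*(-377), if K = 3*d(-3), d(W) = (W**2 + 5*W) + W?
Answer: 701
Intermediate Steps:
d(W) = W**2 + 6*W
K = -27 (K = 3*(-3*(6 - 3)) = 3*(-3*3) = 3*(-9) = -27)
(9 + K)**2 - 1*(-377) = (9 - 27)**2 - 1*(-377) = (-18)**2 + 377 = 324 + 377 = 701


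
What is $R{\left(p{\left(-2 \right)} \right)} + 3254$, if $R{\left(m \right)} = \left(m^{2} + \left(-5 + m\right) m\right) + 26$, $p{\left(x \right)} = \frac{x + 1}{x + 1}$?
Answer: $3277$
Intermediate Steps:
$p{\left(x \right)} = 1$ ($p{\left(x \right)} = \frac{1 + x}{1 + x} = 1$)
$R{\left(m \right)} = 26 + m^{2} + m \left(-5 + m\right)$ ($R{\left(m \right)} = \left(m^{2} + m \left(-5 + m\right)\right) + 26 = 26 + m^{2} + m \left(-5 + m\right)$)
$R{\left(p{\left(-2 \right)} \right)} + 3254 = \left(26 - 5 + 2 \cdot 1^{2}\right) + 3254 = \left(26 - 5 + 2 \cdot 1\right) + 3254 = \left(26 - 5 + 2\right) + 3254 = 23 + 3254 = 3277$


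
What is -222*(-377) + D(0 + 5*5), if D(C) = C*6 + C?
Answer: 83869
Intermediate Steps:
D(C) = 7*C (D(C) = 6*C + C = 7*C)
-222*(-377) + D(0 + 5*5) = -222*(-377) + 7*(0 + 5*5) = 83694 + 7*(0 + 25) = 83694 + 7*25 = 83694 + 175 = 83869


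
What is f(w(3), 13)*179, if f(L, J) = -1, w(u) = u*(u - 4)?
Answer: -179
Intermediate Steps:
w(u) = u*(-4 + u)
f(w(3), 13)*179 = -1*179 = -179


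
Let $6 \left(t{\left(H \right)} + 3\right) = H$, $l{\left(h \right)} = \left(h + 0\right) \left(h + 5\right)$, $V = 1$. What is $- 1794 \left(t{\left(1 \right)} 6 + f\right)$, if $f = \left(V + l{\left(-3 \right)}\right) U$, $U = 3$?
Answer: $57408$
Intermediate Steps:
$l{\left(h \right)} = h \left(5 + h\right)$
$t{\left(H \right)} = -3 + \frac{H}{6}$
$f = -15$ ($f = \left(1 - 3 \left(5 - 3\right)\right) 3 = \left(1 - 6\right) 3 = \left(-5\right) 3 = -15$)
$- 1794 \left(t{\left(1 \right)} 6 + f\right) = - 1794 \left(\left(-3 + \frac{1}{6} \cdot 1\right) 6 - 15\right) = - 1794 \left(\left(-3 + \frac{1}{6}\right) 6 - 15\right) = - 1794 \left(\left(- \frac{17}{6}\right) 6 - 15\right) = - 1794 \left(-17 - 15\right) = \left(-1794\right) \left(-32\right) = 57408$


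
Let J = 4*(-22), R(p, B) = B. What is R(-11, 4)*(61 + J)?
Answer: -108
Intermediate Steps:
J = -88
R(-11, 4)*(61 + J) = 4*(61 - 88) = 4*(-27) = -108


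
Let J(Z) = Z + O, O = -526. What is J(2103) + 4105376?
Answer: 4106953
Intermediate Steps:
J(Z) = -526 + Z (J(Z) = Z - 526 = -526 + Z)
J(2103) + 4105376 = (-526 + 2103) + 4105376 = 1577 + 4105376 = 4106953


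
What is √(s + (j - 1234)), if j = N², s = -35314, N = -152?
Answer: 2*I*√3361 ≈ 115.95*I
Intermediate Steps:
j = 23104 (j = (-152)² = 23104)
√(s + (j - 1234)) = √(-35314 + (23104 - 1234)) = √(-35314 + 21870) = √(-13444) = 2*I*√3361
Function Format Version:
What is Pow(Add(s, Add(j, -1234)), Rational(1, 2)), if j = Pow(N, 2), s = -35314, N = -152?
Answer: Mul(2, I, Pow(3361, Rational(1, 2))) ≈ Mul(115.95, I)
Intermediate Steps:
j = 23104 (j = Pow(-152, 2) = 23104)
Pow(Add(s, Add(j, -1234)), Rational(1, 2)) = Pow(Add(-35314, Add(23104, -1234)), Rational(1, 2)) = Pow(Add(-35314, 21870), Rational(1, 2)) = Pow(-13444, Rational(1, 2)) = Mul(2, I, Pow(3361, Rational(1, 2)))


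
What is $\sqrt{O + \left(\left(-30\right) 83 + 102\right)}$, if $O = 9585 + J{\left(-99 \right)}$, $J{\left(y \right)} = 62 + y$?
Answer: $2 \sqrt{1790} \approx 84.617$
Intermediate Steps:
$O = 9548$ ($O = 9585 + \left(62 - 99\right) = 9585 - 37 = 9548$)
$\sqrt{O + \left(\left(-30\right) 83 + 102\right)} = \sqrt{9548 + \left(\left(-30\right) 83 + 102\right)} = \sqrt{9548 + \left(-2490 + 102\right)} = \sqrt{9548 - 2388} = \sqrt{7160} = 2 \sqrt{1790}$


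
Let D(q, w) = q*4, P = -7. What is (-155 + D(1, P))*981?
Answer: -148131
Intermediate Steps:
D(q, w) = 4*q
(-155 + D(1, P))*981 = (-155 + 4*1)*981 = (-155 + 4)*981 = -151*981 = -148131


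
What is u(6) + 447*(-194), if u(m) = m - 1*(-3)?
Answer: -86709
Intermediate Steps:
u(m) = 3 + m (u(m) = m + 3 = 3 + m)
u(6) + 447*(-194) = (3 + 6) + 447*(-194) = 9 - 86718 = -86709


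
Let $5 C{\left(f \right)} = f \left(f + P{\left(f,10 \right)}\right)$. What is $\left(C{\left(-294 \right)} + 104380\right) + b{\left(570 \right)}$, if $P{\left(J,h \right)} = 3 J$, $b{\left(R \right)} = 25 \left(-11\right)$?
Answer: $\frac{866269}{5} \approx 1.7325 \cdot 10^{5}$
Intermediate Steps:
$b{\left(R \right)} = -275$
$C{\left(f \right)} = \frac{4 f^{2}}{5}$ ($C{\left(f \right)} = \frac{f \left(f + 3 f\right)}{5} = \frac{f 4 f}{5} = \frac{4 f^{2}}{5}$)
$\left(C{\left(-294 \right)} + 104380\right) + b{\left(570 \right)} = \left(\frac{4 \left(-294\right)^{2}}{5} + 104380\right) - 275 = \left(\frac{4}{5} \cdot 86436 + 104380\right) - 275 = \left(\frac{345744}{5} + 104380\right) - 275 = \frac{867644}{5} - 275 = \frac{866269}{5}$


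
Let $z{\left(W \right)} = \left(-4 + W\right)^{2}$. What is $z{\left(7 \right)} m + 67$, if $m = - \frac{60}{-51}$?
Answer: $\frac{1319}{17} \approx 77.588$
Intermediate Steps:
$m = \frac{20}{17}$ ($m = \left(-60\right) \left(- \frac{1}{51}\right) = \frac{20}{17} \approx 1.1765$)
$z{\left(7 \right)} m + 67 = \left(-4 + 7\right)^{2} \cdot \frac{20}{17} + 67 = 3^{2} \cdot \frac{20}{17} + 67 = 9 \cdot \frac{20}{17} + 67 = \frac{180}{17} + 67 = \frac{1319}{17}$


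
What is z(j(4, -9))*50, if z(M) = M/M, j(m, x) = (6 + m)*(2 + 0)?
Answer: 50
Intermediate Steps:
j(m, x) = 12 + 2*m (j(m, x) = (6 + m)*2 = 12 + 2*m)
z(M) = 1
z(j(4, -9))*50 = 1*50 = 50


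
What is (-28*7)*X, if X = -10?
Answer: 1960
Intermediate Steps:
(-28*7)*X = -28*7*(-10) = -196*(-10) = 1960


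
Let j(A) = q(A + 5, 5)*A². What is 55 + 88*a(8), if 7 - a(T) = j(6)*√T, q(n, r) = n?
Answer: 671 - 69696*√2 ≈ -97894.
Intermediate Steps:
j(A) = A²*(5 + A) (j(A) = (A + 5)*A² = (5 + A)*A² = A²*(5 + A))
a(T) = 7 - 396*√T (a(T) = 7 - 6²*(5 + 6)*√T = 7 - 36*11*√T = 7 - 396*√T)
55 + 88*a(8) = 55 + 88*(7 - 792*√2) = 55 + (616 - 69696*√2) = 671 - 69696*√2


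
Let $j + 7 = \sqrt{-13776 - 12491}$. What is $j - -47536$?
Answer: $47529 + i \sqrt{26267} \approx 47529.0 + 162.07 i$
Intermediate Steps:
$j = -7 + i \sqrt{26267}$ ($j = -7 + \sqrt{-13776 - 12491} = -7 + \sqrt{-26267} = -7 + i \sqrt{26267} \approx -7.0 + 162.07 i$)
$j - -47536 = \left(-7 + i \sqrt{26267}\right) - -47536 = \left(-7 + i \sqrt{26267}\right) + 47536 = 47529 + i \sqrt{26267}$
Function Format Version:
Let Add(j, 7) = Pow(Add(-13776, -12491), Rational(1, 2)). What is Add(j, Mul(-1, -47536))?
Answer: Add(47529, Mul(I, Pow(26267, Rational(1, 2)))) ≈ Add(47529., Mul(162.07, I))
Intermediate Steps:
j = Add(-7, Mul(I, Pow(26267, Rational(1, 2)))) (j = Add(-7, Pow(Add(-13776, -12491), Rational(1, 2))) = Add(-7, Pow(-26267, Rational(1, 2))) = Add(-7, Mul(I, Pow(26267, Rational(1, 2)))) ≈ Add(-7.0000, Mul(162.07, I)))
Add(j, Mul(-1, -47536)) = Add(Add(-7, Mul(I, Pow(26267, Rational(1, 2)))), Mul(-1, -47536)) = Add(Add(-7, Mul(I, Pow(26267, Rational(1, 2)))), 47536) = Add(47529, Mul(I, Pow(26267, Rational(1, 2))))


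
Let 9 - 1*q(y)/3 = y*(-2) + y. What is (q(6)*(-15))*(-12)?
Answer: 8100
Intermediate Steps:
q(y) = 27 + 3*y (q(y) = 27 - 3*(y*(-2) + y) = 27 - 3*(-2*y + y) = 27 - (-3)*y = 27 + 3*y)
(q(6)*(-15))*(-12) = ((27 + 3*6)*(-15))*(-12) = ((27 + 18)*(-15))*(-12) = (45*(-15))*(-12) = -675*(-12) = 8100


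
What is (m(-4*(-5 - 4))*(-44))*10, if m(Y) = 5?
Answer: -2200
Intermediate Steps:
(m(-4*(-5 - 4))*(-44))*10 = (5*(-44))*10 = -220*10 = -2200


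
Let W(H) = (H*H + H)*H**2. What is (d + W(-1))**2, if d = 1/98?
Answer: 1/9604 ≈ 0.00010412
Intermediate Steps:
W(H) = H**2*(H + H**2) (W(H) = (H**2 + H)*H**2 = (H + H**2)*H**2 = H**2*(H + H**2))
d = 1/98 ≈ 0.010204
(d + W(-1))**2 = (1/98 + (-1)**3*(1 - 1))**2 = (1/98 - 1*0)**2 = (1/98 + 0)**2 = (1/98)**2 = 1/9604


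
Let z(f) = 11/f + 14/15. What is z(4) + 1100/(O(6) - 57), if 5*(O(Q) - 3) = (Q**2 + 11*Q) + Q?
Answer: -49033/1620 ≈ -30.267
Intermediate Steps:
z(f) = 14/15 + 11/f (z(f) = 11/f + 14*(1/15) = 11/f + 14/15 = 14/15 + 11/f)
O(Q) = 3 + Q**2/5 + 12*Q/5 (O(Q) = 3 + ((Q**2 + 11*Q) + Q)/5 = 3 + (Q**2 + 12*Q)/5 = 3 + (Q**2/5 + 12*Q/5) = 3 + Q**2/5 + 12*Q/5)
z(4) + 1100/(O(6) - 57) = (14/15 + 11/4) + 1100/((3 + (1/5)*6**2 + (12/5)*6) - 57) = (14/15 + 11*(1/4)) + 1100/((3 + (1/5)*36 + 72/5) - 57) = (14/15 + 11/4) + 1100/((3 + 36/5 + 72/5) - 57) = 221/60 + 1100/(123/5 - 57) = 221/60 + 1100/(-162/5) = 221/60 - 5/162*1100 = 221/60 - 2750/81 = -49033/1620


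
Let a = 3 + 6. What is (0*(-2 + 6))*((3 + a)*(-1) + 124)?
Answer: 0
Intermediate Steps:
a = 9
(0*(-2 + 6))*((3 + a)*(-1) + 124) = (0*(-2 + 6))*((3 + 9)*(-1) + 124) = (0*4)*(12*(-1) + 124) = 0*(-12 + 124) = 0*112 = 0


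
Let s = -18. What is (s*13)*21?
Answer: -4914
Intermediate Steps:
(s*13)*21 = -18*13*21 = -234*21 = -4914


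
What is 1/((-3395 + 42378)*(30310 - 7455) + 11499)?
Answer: 1/890967964 ≈ 1.1224e-9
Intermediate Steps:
1/((-3395 + 42378)*(30310 - 7455) + 11499) = 1/(38983*22855 + 11499) = 1/(890956465 + 11499) = 1/890967964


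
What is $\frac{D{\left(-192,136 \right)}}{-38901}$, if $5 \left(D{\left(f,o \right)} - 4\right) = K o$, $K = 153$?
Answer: $- \frac{20828}{194505} \approx -0.10708$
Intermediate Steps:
$D{\left(f,o \right)} = 4 + \frac{153 o}{5}$
$\frac{D{\left(-192,136 \right)}}{-38901} = \frac{4 + \frac{153}{5} \cdot 136}{-38901} = \left(4 + \frac{20808}{5}\right) \left(- \frac{1}{38901}\right) = \frac{20828}{5} \left(- \frac{1}{38901}\right) = - \frac{20828}{194505}$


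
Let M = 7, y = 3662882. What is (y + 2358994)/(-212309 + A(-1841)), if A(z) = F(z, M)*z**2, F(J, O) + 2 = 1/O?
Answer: -501823/542224 ≈ -0.92549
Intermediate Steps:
F(J, O) = -2 + 1/O
A(z) = -13*z**2/7 (A(z) = (-2 + 1/7)*z**2 = -13*z**2/7)
(y + 2358994)/(-212309 + A(-1841)) = (3662882 + 2358994)/(-212309 - 13/7*(-1841)**2) = 6021876/(-212309 - 13/7*3389281) = 6021876/(-212309 - 6294379) = 6021876/(-6506688) = 6021876*(-1/6506688) = -501823/542224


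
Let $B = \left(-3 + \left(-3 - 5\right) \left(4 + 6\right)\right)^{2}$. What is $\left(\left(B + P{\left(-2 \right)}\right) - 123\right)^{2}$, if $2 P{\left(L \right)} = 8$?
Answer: $45832900$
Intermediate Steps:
$P{\left(L \right)} = 4$ ($P{\left(L \right)} = \frac{1}{2} \cdot 8 = 4$)
$B = 6889$ ($B = \left(-3 - 80\right)^{2} = \left(-83\right)^{2} = 6889$)
$\left(\left(B + P{\left(-2 \right)}\right) - 123\right)^{2} = \left(\left(6889 + 4\right) - 123\right)^{2} = \left(6893 - 123\right)^{2} = 6770^{2} = 45832900$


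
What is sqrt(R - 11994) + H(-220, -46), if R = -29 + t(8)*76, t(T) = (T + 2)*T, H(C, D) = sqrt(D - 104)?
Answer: I*(sqrt(5943) + 5*sqrt(6)) ≈ 89.338*I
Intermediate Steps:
H(C, D) = sqrt(-104 + D)
t(T) = T*(2 + T) (t(T) = (2 + T)*T = T*(2 + T))
R = 6051 (R = -29 + (8*(2 + 8))*76 = -29 + (8*10)*76 = -29 + 80*76 = -29 + 6080 = 6051)
sqrt(R - 11994) + H(-220, -46) = sqrt(6051 - 11994) + sqrt(-104 - 46) = sqrt(-5943) + sqrt(-150) = I*sqrt(5943) + 5*I*sqrt(6)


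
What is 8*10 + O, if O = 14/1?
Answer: 94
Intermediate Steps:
O = 14 (O = 14*1 = 14)
8*10 + O = 8*10 + 14 = 80 + 14 = 94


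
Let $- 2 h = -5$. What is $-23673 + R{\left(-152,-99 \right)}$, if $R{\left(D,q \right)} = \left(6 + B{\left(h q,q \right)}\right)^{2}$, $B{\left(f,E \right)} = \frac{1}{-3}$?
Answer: $- \frac{212768}{9} \approx -23641.0$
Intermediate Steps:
$h = \frac{5}{2}$ ($h = \left(- \frac{1}{2}\right) \left(-5\right) = \frac{5}{2} \approx 2.5$)
$B{\left(f,E \right)} = - \frac{1}{3}$
$R{\left(D,q \right)} = \frac{289}{9}$ ($R{\left(D,q \right)} = \left(6 - \frac{1}{3}\right)^{2} = \left(\frac{17}{3}\right)^{2} = \frac{289}{9}$)
$-23673 + R{\left(-152,-99 \right)} = -23673 + \frac{289}{9} = - \frac{212768}{9}$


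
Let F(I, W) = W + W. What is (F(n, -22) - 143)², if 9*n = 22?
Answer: 34969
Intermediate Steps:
n = 22/9 (n = (⅑)*22 = 22/9 ≈ 2.4444)
F(I, W) = 2*W
(F(n, -22) - 143)² = (2*(-22) - 143)² = (-44 - 143)² = (-187)² = 34969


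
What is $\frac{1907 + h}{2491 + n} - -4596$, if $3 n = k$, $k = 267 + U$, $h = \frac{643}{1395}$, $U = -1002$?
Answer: $\frac{7201355114}{1566585} \approx 4596.9$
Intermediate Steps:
$h = \frac{643}{1395}$ ($h = 643 \cdot \frac{1}{1395} = \frac{643}{1395} \approx 0.46093$)
$k = -735$ ($k = 267 - 1002 = -735$)
$n = -245$ ($n = \frac{1}{3} \left(-735\right) = -245$)
$\frac{1907 + h}{2491 + n} - -4596 = \frac{1907 + \frac{643}{1395}}{2491 - 245} - -4596 = \frac{2660908}{1395 \cdot 2246} + 4596 = \frac{2660908}{1395} \cdot \frac{1}{2246} + 4596 = \frac{1330454}{1566585} + 4596 = \frac{7201355114}{1566585}$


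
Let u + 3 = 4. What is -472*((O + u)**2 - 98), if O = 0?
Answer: 45784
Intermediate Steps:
u = 1 (u = -3 + 4 = 1)
-472*((O + u)**2 - 98) = -472*((0 + 1)**2 - 98) = -472*(1**2 - 98) = -472*(1 - 98) = -472*(-97) = 45784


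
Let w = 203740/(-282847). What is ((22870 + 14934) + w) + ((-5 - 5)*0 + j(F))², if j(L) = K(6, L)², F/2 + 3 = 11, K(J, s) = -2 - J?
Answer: 11851085560/282847 ≈ 41899.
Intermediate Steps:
F = 16 (F = -6 + 2*11 = -6 + 22 = 16)
j(L) = 64 (j(L) = (-2 - 1*6)² = (-2 - 6)² = (-8)² = 64)
w = -203740/282847 (w = 203740*(-1/282847) = -203740/282847 ≈ -0.72032)
((22870 + 14934) + w) + ((-5 - 5)*0 + j(F))² = ((22870 + 14934) - 203740/282847) + ((-5 - 5)*0 + 64)² = (37804 - 203740/282847) + (-10*0 + 64)² = 10692544248/282847 + (0 + 64)² = 10692544248/282847 + 64² = 10692544248/282847 + 4096 = 11851085560/282847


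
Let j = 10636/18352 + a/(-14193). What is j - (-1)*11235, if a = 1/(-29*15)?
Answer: 318260212292833/28326105540 ≈ 11236.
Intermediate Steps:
a = -1/435 (a = 1/(-435) = -1/435 ≈ -0.0022989)
j = 16416550933/28326105540 (j = 10636/18352 - 1/435/(-14193) = 10636*(1/18352) - 1/435*(-1/14193) = 2659/4588 + 1/6173955 = 16416550933/28326105540 ≈ 0.57956)
j - (-1)*11235 = 16416550933/28326105540 - (-1)*11235 = 16416550933/28326105540 - 1*(-11235) = 16416550933/28326105540 + 11235 = 318260212292833/28326105540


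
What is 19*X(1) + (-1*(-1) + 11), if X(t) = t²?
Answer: 31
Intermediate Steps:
19*X(1) + (-1*(-1) + 11) = 19*1² + (-1*(-1) + 11) = 19*1 + (1 + 11) = 19 + 12 = 31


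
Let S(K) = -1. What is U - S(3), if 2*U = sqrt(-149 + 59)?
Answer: 1 + 3*I*sqrt(10)/2 ≈ 1.0 + 4.7434*I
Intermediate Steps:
U = 3*I*sqrt(10)/2 (U = sqrt(-149 + 59)/2 = sqrt(-90)/2 = (3*I*sqrt(10))/2 = 3*I*sqrt(10)/2 ≈ 4.7434*I)
U - S(3) = 3*I*sqrt(10)/2 - 1*(-1) = 3*I*sqrt(10)/2 + 1 = 1 + 3*I*sqrt(10)/2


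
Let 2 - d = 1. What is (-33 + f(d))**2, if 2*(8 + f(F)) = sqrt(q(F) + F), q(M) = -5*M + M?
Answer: (82 - I*sqrt(3))**2/4 ≈ 1680.3 - 71.014*I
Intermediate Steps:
d = 1 (d = 2 - 1*1 = 2 - 1 = 1)
q(M) = -4*M
f(F) = -8 + sqrt(3)*sqrt(-F)/2 (f(F) = -8 + sqrt(-4*F + F)/2 = -8 + sqrt(-3*F)/2 = -8 + (sqrt(3)*sqrt(-F))/2 = -8 + sqrt(3)*sqrt(-F)/2)
(-33 + f(d))**2 = (-33 + (-8 + sqrt(3)*sqrt(-1*1)/2))**2 = (-33 + (-8 + sqrt(3)*sqrt(-1)/2))**2 = (-33 + (-8 + sqrt(3)*I/2))**2 = (-33 + (-8 + I*sqrt(3)/2))**2 = (-41 + I*sqrt(3)/2)**2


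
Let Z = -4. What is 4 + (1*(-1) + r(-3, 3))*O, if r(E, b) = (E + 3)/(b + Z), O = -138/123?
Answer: 210/41 ≈ 5.1219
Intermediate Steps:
O = -46/41 (O = -138*1/123 = -46/41 ≈ -1.1220)
r(E, b) = (3 + E)/(-4 + b) (r(E, b) = (E + 3)/(b - 4) = (3 + E)/(-4 + b))
4 + (1*(-1) + r(-3, 3))*O = 4 + (1*(-1) + (3 - 3)/(-4 + 3))*(-46/41) = 4 + (-1 + 0/(-1))*(-46/41) = 4 + (-1 - 1*0)*(-46/41) = 4 + (-1 + 0)*(-46/41) = 4 - 1*(-46/41) = 4 + 46/41 = 210/41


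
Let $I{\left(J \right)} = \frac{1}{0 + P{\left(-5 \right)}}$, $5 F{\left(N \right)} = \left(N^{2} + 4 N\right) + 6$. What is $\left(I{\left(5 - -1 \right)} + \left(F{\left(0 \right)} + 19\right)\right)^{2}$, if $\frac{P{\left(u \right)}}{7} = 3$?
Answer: $\frac{4519876}{11025} \approx 409.97$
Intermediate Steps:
$P{\left(u \right)} = 21$ ($P{\left(u \right)} = 7 \cdot 3 = 21$)
$F{\left(N \right)} = \frac{6}{5} + \frac{N^{2}}{5} + \frac{4 N}{5}$ ($F{\left(N \right)} = \frac{\left(N^{2} + 4 N\right) + 6}{5} = \frac{6 + N^{2} + 4 N}{5} = \frac{6}{5} + \frac{N^{2}}{5} + \frac{4 N}{5}$)
$I{\left(J \right)} = \frac{1}{21}$ ($I{\left(J \right)} = \frac{1}{0 + 21} = \frac{1}{21}$)
$\left(I{\left(5 - -1 \right)} + \left(F{\left(0 \right)} + 19\right)\right)^{2} = \left(\frac{1}{21} + \left(\left(\frac{6}{5} + \frac{0^{2}}{5} + \frac{4}{5} \cdot 0\right) + 19\right)\right)^{2} = \left(\frac{1}{21} + \left(\left(\frac{6}{5} + \frac{1}{5} \cdot 0 + 0\right) + 19\right)\right)^{2} = \left(\frac{1}{21} + \left(\left(\frac{6}{5} + 0 + 0\right) + 19\right)\right)^{2} = \left(\frac{1}{21} + \left(\frac{6}{5} + 19\right)\right)^{2} = \left(\frac{1}{21} + \frac{101}{5}\right)^{2} = \left(\frac{2126}{105}\right)^{2} = \frac{4519876}{11025}$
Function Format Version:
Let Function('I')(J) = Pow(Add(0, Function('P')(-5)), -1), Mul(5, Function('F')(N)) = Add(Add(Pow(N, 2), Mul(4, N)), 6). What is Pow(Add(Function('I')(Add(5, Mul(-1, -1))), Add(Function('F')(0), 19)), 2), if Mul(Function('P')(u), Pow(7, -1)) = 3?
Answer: Rational(4519876, 11025) ≈ 409.97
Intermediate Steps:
Function('P')(u) = 21 (Function('P')(u) = Mul(7, 3) = 21)
Function('F')(N) = Add(Rational(6, 5), Mul(Rational(1, 5), Pow(N, 2)), Mul(Rational(4, 5), N)) (Function('F')(N) = Mul(Rational(1, 5), Add(Add(Pow(N, 2), Mul(4, N)), 6)) = Mul(Rational(1, 5), Add(6, Pow(N, 2), Mul(4, N))) = Add(Rational(6, 5), Mul(Rational(1, 5), Pow(N, 2)), Mul(Rational(4, 5), N)))
Function('I')(J) = Rational(1, 21) (Function('I')(J) = Pow(Add(0, 21), -1) = Pow(21, -1) = Rational(1, 21))
Pow(Add(Function('I')(Add(5, Mul(-1, -1))), Add(Function('F')(0), 19)), 2) = Pow(Add(Rational(1, 21), Add(Add(Rational(6, 5), Mul(Rational(1, 5), Pow(0, 2)), Mul(Rational(4, 5), 0)), 19)), 2) = Pow(Add(Rational(1, 21), Add(Add(Rational(6, 5), Mul(Rational(1, 5), 0), 0), 19)), 2) = Pow(Add(Rational(1, 21), Add(Add(Rational(6, 5), 0, 0), 19)), 2) = Pow(Add(Rational(1, 21), Add(Rational(6, 5), 19)), 2) = Pow(Add(Rational(1, 21), Rational(101, 5)), 2) = Pow(Rational(2126, 105), 2) = Rational(4519876, 11025)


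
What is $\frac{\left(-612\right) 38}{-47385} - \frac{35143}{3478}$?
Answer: $- \frac{176040743}{18311670} \approx -9.6136$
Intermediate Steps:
$\frac{\left(-612\right) 38}{-47385} - \frac{35143}{3478} = \left(-23256\right) \left(- \frac{1}{47385}\right) - \frac{35143}{3478} = \frac{2584}{5265} - \frac{35143}{3478} = - \frac{176040743}{18311670}$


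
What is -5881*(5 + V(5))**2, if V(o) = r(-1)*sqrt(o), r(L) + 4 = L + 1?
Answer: -617505 + 235240*sqrt(5) ≈ -91492.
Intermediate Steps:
r(L) = -3 + L (r(L) = -4 + (L + 1) = -4 + (1 + L) = -3 + L)
V(o) = -4*sqrt(o) (V(o) = (-3 - 1)*sqrt(o) = -4*sqrt(o))
-5881*(5 + V(5))**2 = -5881*(5 - 4*sqrt(5))**2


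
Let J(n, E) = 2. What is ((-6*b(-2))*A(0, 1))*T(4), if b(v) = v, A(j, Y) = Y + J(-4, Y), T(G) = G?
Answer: 144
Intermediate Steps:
A(j, Y) = 2 + Y (A(j, Y) = Y + 2 = 2 + Y)
((-6*b(-2))*A(0, 1))*T(4) = ((-6*(-2))*(2 + 1))*4 = (12*3)*4 = 36*4 = 144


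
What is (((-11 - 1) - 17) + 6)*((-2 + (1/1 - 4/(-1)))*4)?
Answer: -276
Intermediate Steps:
(((-11 - 1) - 17) + 6)*((-2 + (1/1 - 4/(-1)))*4) = ((-12 - 17) + 6)*((-2 + (1*1 - 4*(-1)))*4) = (-29 + 6)*((-2 + (1 + 4))*4) = -23*(-2 + 5)*4 = -69*4 = -23*12 = -276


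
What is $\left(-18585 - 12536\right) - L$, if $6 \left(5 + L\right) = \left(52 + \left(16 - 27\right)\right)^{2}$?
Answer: $- \frac{188377}{6} \approx -31396.0$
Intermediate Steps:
$L = \frac{1651}{6}$ ($L = -5 + \frac{\left(52 + \left(16 - 27\right)\right)^{2}}{6} = -5 + \frac{\left(52 - 11\right)^{2}}{6} = -5 + \frac{41^{2}}{6} = -5 + \frac{1}{6} \cdot 1681 = -5 + \frac{1681}{6} = \frac{1651}{6} \approx 275.17$)
$\left(-18585 - 12536\right) - L = \left(-18585 - 12536\right) - \frac{1651}{6} = -31121 - \frac{1651}{6} = - \frac{188377}{6}$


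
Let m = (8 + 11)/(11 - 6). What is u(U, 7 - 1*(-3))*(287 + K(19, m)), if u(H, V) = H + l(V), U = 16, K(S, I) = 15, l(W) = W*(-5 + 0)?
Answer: -10268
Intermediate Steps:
l(W) = -5*W (l(W) = W*(-5) = -5*W)
m = 19/5 ≈ 3.8000
u(H, V) = H - 5*V
u(U, 7 - 1*(-3))*(287 + K(19, m)) = (16 - 5*(7 - 1*(-3)))*(287 + 15) = (16 - 5*(7 + 3))*302 = (16 - 5*10)*302 = (16 - 50)*302 = -34*302 = -10268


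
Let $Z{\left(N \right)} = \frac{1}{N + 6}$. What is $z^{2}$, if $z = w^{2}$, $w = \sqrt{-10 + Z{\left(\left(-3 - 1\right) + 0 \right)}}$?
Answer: $\frac{361}{4} \approx 90.25$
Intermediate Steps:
$Z{\left(N \right)} = \frac{1}{6 + N}$
$w = \frac{i \sqrt{38}}{2}$ ($w = \sqrt{-10 + \frac{1}{6 + \left(\left(-3 - 1\right) + 0\right)}} = \sqrt{-10 + \frac{1}{6 + \left(-4 + 0\right)}} = \sqrt{-10 + \frac{1}{6 - 4}} = \sqrt{-10 + \frac{1}{2}} = \sqrt{- \frac{19}{2}} = \frac{i \sqrt{38}}{2} \approx 3.0822 i$)
$z = - \frac{19}{2}$ ($z = \left(\frac{i \sqrt{38}}{2}\right)^{2} = - \frac{19}{2} \approx -9.5$)
$z^{2} = \left(- \frac{19}{2}\right)^{2} = \frac{361}{4}$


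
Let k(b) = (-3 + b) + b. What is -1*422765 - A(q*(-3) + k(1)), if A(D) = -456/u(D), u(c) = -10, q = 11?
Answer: -2114053/5 ≈ -4.2281e+5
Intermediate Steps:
k(b) = -3 + 2*b
A(D) = 228/5 (A(D) = -456/(-10) = -456*(-1/10) = 228/5)
-1*422765 - A(q*(-3) + k(1)) = -1*422765 - 1*228/5 = -422765 - 228/5 = -2114053/5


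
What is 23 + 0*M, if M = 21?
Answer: 23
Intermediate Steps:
23 + 0*M = 23 + 0*21 = 23 + 0 = 23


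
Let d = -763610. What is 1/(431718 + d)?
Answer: -1/331892 ≈ -3.0130e-6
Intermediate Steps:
1/(431718 + d) = 1/(431718 - 763610) = 1/(-331892) = -1/331892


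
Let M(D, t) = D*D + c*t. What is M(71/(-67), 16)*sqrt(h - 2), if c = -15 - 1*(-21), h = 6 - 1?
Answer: 435985*sqrt(3)/4489 ≈ 168.22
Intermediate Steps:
h = 5
c = 6 (c = -15 + 21 = 6)
M(D, t) = D**2 + 6*t (M(D, t) = D*D + 6*t = D**2 + 6*t)
M(71/(-67), 16)*sqrt(h - 2) = ((71/(-67))**2 + 6*16)*sqrt(5 - 2) = ((71*(-1/67))**2 + 96)*sqrt(3) = ((-71/67)**2 + 96)*sqrt(3) = (5041/4489 + 96)*sqrt(3) = 435985*sqrt(3)/4489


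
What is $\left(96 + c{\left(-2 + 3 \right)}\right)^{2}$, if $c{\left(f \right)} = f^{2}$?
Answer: $9409$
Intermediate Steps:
$\left(96 + c{\left(-2 + 3 \right)}\right)^{2} = \left(96 + \left(-2 + 3\right)^{2}\right)^{2} = \left(96 + 1^{2}\right)^{2} = \left(96 + 1\right)^{2} = 97^{2} = 9409$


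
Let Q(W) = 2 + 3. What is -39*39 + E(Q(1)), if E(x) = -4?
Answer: -1525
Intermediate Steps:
Q(W) = 5
-39*39 + E(Q(1)) = -39*39 - 4 = -1521 - 4 = -1525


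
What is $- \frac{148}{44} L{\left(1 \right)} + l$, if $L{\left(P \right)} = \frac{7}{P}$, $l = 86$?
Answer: $\frac{687}{11} \approx 62.455$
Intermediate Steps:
$- \frac{148}{44} L{\left(1 \right)} + l = - \frac{148}{44} \cdot \frac{7}{1} + 86 = \left(-148\right) \frac{1}{44} \cdot 7 \cdot 1 + 86 = \left(- \frac{37}{11}\right) 7 + 86 = - \frac{259}{11} + 86 = \frac{687}{11}$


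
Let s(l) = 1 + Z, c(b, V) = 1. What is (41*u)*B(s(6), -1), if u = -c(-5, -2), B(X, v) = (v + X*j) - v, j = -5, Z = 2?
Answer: 615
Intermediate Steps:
s(l) = 3 (s(l) = 1 + 2 = 3)
B(X, v) = -5*X (B(X, v) = (v + X*(-5)) - v = (v - 5*X) - v = -5*X)
u = -1 (u = -1*1 = -1)
(41*u)*B(s(6), -1) = (41*(-1))*(-5*3) = -41*(-15) = 615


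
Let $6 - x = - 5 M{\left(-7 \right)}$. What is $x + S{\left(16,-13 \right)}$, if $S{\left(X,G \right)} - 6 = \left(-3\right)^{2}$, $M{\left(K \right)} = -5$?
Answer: $-4$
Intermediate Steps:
$S{\left(X,G \right)} = 15$ ($S{\left(X,G \right)} = 6 + \left(-3\right)^{2} = 6 + 9 = 15$)
$x = -19$ ($x = 6 - \left(-5\right) \left(-5\right) = 6 - 25 = -19$)
$x + S{\left(16,-13 \right)} = -19 + 15 = -4$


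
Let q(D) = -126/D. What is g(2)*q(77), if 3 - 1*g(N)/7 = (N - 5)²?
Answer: 756/11 ≈ 68.727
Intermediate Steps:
g(N) = 21 - 7*(-5 + N)² (g(N) = 21 - 7*(N - 5)² = 21 - 7*(-5 + N)²)
g(2)*q(77) = (21 - 7*(-5 + 2)²)*(-126/77) = (21 - 7*(-3)²)*(-126*1/77) = (21 - 7*9)*(-18/11) = (21 - 63)*(-18/11) = -42*(-18/11) = 756/11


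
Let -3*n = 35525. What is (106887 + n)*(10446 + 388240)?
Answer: 113679731296/3 ≈ 3.7893e+10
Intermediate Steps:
n = -35525/3 (n = -⅓*35525 = -35525/3 ≈ -11842.)
(106887 + n)*(10446 + 388240) = (106887 - 35525/3)*(10446 + 388240) = (285136/3)*398686 = 113679731296/3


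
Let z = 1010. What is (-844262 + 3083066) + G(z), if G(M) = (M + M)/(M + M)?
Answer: 2238805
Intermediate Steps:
G(M) = 1 (G(M) = (2*M)/((2*M)) = (2*M)*(1/(2*M)) = 1)
(-844262 + 3083066) + G(z) = (-844262 + 3083066) + 1 = 2238804 + 1 = 2238805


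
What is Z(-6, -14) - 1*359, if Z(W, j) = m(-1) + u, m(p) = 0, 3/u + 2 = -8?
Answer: -3593/10 ≈ -359.30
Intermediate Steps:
u = -3/10 (u = 3/(-2 - 8) = 3/(-10) = 3*(-⅒) = -3/10 ≈ -0.30000)
Z(W, j) = -3/10 (Z(W, j) = 0 - 3/10 = -3/10)
Z(-6, -14) - 1*359 = -3/10 - 1*359 = -3/10 - 359 = -3593/10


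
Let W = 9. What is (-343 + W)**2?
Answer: 111556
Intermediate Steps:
(-343 + W)**2 = (-343 + 9)**2 = (-334)**2 = 111556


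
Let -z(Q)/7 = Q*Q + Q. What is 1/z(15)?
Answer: -1/1680 ≈ -0.00059524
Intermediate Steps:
z(Q) = -7*Q - 7*Q² (z(Q) = -7*(Q*Q + Q) = -7*(Q² + Q) = -7*(Q + Q²) = -7*Q - 7*Q²)
1/z(15) = 1/(-7*15*(1 + 15)) = 1/(-7*15*16) = 1/(-1680) = -1/1680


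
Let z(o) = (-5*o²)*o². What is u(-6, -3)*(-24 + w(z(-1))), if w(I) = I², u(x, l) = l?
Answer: -3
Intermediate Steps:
z(o) = -5*o⁴
u(-6, -3)*(-24 + w(z(-1))) = -3*(-24 + (-5*(-1)⁴)²) = -3*(-24 + (-5*1)²) = -3*(-24 + (-5)²) = -3*(-24 + 25) = -3*1 = -3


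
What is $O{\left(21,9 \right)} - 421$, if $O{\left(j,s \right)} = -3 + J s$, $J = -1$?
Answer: $-433$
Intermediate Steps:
$O{\left(j,s \right)} = -3 - s$
$O{\left(21,9 \right)} - 421 = \left(-3 - 9\right) - 421 = -12 - 421 = -433$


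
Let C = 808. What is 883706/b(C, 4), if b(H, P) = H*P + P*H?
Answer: 441853/3232 ≈ 136.71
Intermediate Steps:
b(H, P) = 2*H*P (b(H, P) = H*P + H*P = 2*H*P)
883706/b(C, 4) = 883706/((2*808*4)) = 883706/6464 = 883706*(1/6464) = 441853/3232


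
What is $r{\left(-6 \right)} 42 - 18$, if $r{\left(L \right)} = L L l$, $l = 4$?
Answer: $6030$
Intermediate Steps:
$r{\left(L \right)} = 4 L^{2}$ ($r{\left(L \right)} = L L 4 = L^{2} \cdot 4 = 4 L^{2}$)
$r{\left(-6 \right)} 42 - 18 = 4 \left(-6\right)^{2} \cdot 42 - 18 = 4 \cdot 36 \cdot 42 - 18 = 144 \cdot 42 - 18 = 6048 - 18 = 6030$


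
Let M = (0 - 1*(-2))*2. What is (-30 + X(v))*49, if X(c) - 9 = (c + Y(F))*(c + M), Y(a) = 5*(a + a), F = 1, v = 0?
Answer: 931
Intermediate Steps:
Y(a) = 10*a (Y(a) = 5*(2*a) = 10*a)
M = 4 (M = (0 + 2)*2 = 2*2 = 4)
X(c) = 9 + (4 + c)*(10 + c) (X(c) = 9 + (c + 10*1)*(c + 4) = 9 + (c + 10)*(4 + c) = 9 + (10 + c)*(4 + c) = 9 + (4 + c)*(10 + c))
(-30 + X(v))*49 = (-30 + (49 + 0**2 + 14*0))*49 = (-30 + (49 + 0 + 0))*49 = (-30 + 49)*49 = 19*49 = 931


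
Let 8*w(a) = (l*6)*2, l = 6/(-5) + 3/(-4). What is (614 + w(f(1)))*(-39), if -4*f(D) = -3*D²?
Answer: -953277/40 ≈ -23832.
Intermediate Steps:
f(D) = 3*D²/4 (f(D) = -(-3)*D²/4 = 3*D²/4)
l = -39/20 (l = 6*(-⅕) + 3*(-¼) = -6/5 - ¾ = -39/20 ≈ -1.9500)
w(a) = -117/40 (w(a) = (-39/20*6*2)/8 = (-117/10*2)/8 = (⅛)*(-117/5) = -117/40)
(614 + w(f(1)))*(-39) = (614 - 117/40)*(-39) = (24443/40)*(-39) = -953277/40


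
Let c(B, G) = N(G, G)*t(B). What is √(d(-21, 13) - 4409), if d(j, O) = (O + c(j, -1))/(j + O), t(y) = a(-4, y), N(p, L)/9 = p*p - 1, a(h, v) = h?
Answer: I*√70570/4 ≈ 66.413*I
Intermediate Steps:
N(p, L) = -9 + 9*p² (N(p, L) = 9*(p*p - 1) = 9*(p² - 1) = 9*(-1 + p²) = -9 + 9*p²)
t(y) = -4
c(B, G) = 36 - 36*G² (c(B, G) = (-9 + 9*G²)*(-4) = 36 - 36*G²)
d(j, O) = O/(O + j) (d(j, O) = (O + (36 - 36*(-1)²))/(j + O) = (O + (36 - 36*1))/(O + j) = (O + (36 - 36))/(O + j) = (O + 0)/(O + j) = O/(O + j))
√(d(-21, 13) - 4409) = √(13/(13 - 21) - 4409) = √(13/(-8) - 4409) = √(13*(-⅛) - 4409) = √(-13/8 - 4409) = √(-35285/8) = I*√70570/4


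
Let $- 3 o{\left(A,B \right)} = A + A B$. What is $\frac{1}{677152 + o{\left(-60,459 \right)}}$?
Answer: $\frac{1}{686352} \approx 1.457 \cdot 10^{-6}$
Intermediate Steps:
$o{\left(A,B \right)} = - \frac{A}{3} - \frac{A B}{3}$ ($o{\left(A,B \right)} = - \frac{A + A B}{3} = - \frac{A}{3} - \frac{A B}{3}$)
$\frac{1}{677152 + o{\left(-60,459 \right)}} = \frac{1}{677152 - - 20 \left(1 + 459\right)} = \frac{1}{677152 - \left(-20\right) 460} = \frac{1}{677152 + 9200} = \frac{1}{686352}$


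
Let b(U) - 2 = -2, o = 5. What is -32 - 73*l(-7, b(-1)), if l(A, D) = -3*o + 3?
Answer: 844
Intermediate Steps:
b(U) = 0 (b(U) = 2 - 2 = 0)
l(A, D) = -12 (l(A, D) = -3*5 + 3 = -15 + 3 = -12)
-32 - 73*l(-7, b(-1)) = -32 - 73*(-12) = -32 + 876 = 844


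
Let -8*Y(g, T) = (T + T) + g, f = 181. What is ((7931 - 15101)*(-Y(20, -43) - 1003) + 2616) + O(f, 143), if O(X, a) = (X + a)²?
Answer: 14716509/2 ≈ 7.3583e+6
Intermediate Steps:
Y(g, T) = -T/4 - g/8 (Y(g, T) = -((T + T) + g)/8 = -(2*T + g)/8 = -(g + 2*T)/8 = -T/4 - g/8)
((7931 - 15101)*(-Y(20, -43) - 1003) + 2616) + O(f, 143) = ((7931 - 15101)*(-(-¼*(-43) - ⅛*20) - 1003) + 2616) + (181 + 143)² = (-7170*(-(43/4 - 5/2) - 1003) + 2616) + 324² = (-7170*(-1*33/4 - 1003) + 2616) + 104976 = (-7170*(-33/4 - 1003) + 2616) + 104976 = (-7170*(-4045/4) + 2616) + 104976 = (14501325/2 + 2616) + 104976 = 14506557/2 + 104976 = 14716509/2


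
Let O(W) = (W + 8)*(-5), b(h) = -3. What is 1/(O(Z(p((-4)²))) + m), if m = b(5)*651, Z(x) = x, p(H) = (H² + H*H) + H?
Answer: -1/4633 ≈ -0.00021584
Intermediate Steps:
p(H) = H + 2*H² (p(H) = (H² + H²) + H = 2*H² + H = H + 2*H²)
O(W) = -40 - 5*W (O(W) = (8 + W)*(-5) = -40 - 5*W)
m = -1953 (m = -3*651 = -1953)
1/(O(Z(p((-4)²))) + m) = 1/((-40 - 5*(-4)²*(1 + 2*(-4)²)) - 1953) = 1/((-40 - 80*(1 + 2*16)) - 1953) = 1/((-40 - 80*(1 + 32)) - 1953) = 1/((-40 - 80*33) - 1953) = 1/((-40 - 5*528) - 1953) = 1/((-40 - 2640) - 1953) = 1/(-2680 - 1953) = 1/(-4633) = -1/4633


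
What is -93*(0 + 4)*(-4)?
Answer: 1488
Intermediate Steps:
-93*(0 + 4)*(-4) = -372*(-4) = -93*(-16) = 1488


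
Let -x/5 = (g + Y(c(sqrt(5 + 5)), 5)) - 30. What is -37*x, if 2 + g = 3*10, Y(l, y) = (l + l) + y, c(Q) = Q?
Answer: 555 + 370*sqrt(10) ≈ 1725.0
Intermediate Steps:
Y(l, y) = y + 2*l (Y(l, y) = 2*l + y = y + 2*l)
g = 28 (g = -2 + 3*10 = -2 + 30 = 28)
x = -15 - 10*sqrt(10) (x = -5*((28 + (5 + 2*sqrt(5 + 5))) - 30) = -5*((28 + (5 + 2*sqrt(10))) - 30) = -5*((33 + 2*sqrt(10)) - 30) = -5*(3 + 2*sqrt(10)) = -15 - 10*sqrt(10) ≈ -46.623)
-37*x = -37*(-15 - 10*sqrt(10)) = 555 + 370*sqrt(10)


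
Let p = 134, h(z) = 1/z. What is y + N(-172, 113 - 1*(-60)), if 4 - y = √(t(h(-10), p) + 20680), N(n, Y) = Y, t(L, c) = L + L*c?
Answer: 177 - √82666/2 ≈ 33.242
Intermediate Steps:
y = 4 - √82666/2 (y = 4 - √((1 + 134)/(-10) + 20680) = 4 - √(-⅒*135 + 20680) = 4 - √(-27/2 + 20680) = 4 - √(41333/2) = 4 - √82666/2 ≈ -139.76)
y + N(-172, 113 - 1*(-60)) = (4 - √82666/2) + (113 - 1*(-60)) = (4 - √82666/2) + (113 + 60) = (4 - √82666/2) + 173 = 177 - √82666/2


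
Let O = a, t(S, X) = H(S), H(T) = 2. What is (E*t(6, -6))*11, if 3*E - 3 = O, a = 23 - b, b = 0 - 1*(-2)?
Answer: 176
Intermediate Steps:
b = 2 (b = 0 + 2 = 2)
t(S, X) = 2
a = 21 (a = 23 - 1*2 = 23 - 2 = 21)
O = 21
E = 8 (E = 1 + (⅓)*21 = 1 + 7 = 8)
(E*t(6, -6))*11 = (8*2)*11 = 16*11 = 176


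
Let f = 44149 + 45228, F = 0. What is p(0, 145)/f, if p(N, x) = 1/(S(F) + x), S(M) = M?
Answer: 1/12959665 ≈ 7.7162e-8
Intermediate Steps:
f = 89377
p(N, x) = 1/x (p(N, x) = 1/(0 + x) = 1/x)
p(0, 145)/f = 1/(145*89377) = (1/145)*(1/89377) = 1/12959665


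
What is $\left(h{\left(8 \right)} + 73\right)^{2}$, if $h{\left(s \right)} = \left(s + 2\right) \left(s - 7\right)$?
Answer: $6889$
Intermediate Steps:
$h{\left(s \right)} = \left(-7 + s\right) \left(2 + s\right)$ ($h{\left(s \right)} = \left(2 + s\right) \left(-7 + s\right) = \left(-7 + s\right) \left(2 + s\right)$)
$\left(h{\left(8 \right)} + 73\right)^{2} = \left(\left(-14 + 8^{2} - 40\right) + 73\right)^{2} = \left(\left(-14 + 64 - 40\right) + 73\right)^{2} = \left(10 + 73\right)^{2} = 83^{2} = 6889$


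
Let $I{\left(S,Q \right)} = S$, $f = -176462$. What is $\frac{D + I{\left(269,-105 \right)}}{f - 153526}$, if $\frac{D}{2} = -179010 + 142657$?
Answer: $\frac{72437}{329988} \approx 0.21951$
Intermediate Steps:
$D = -72706$ ($D = 2 \left(-179010 + 142657\right) = 2 \left(-36353\right) = -72706$)
$\frac{D + I{\left(269,-105 \right)}}{f - 153526} = \frac{-72706 + 269}{-176462 - 153526} = - \frac{72437}{-329988} = \left(-72437\right) \left(- \frac{1}{329988}\right) = \frac{72437}{329988}$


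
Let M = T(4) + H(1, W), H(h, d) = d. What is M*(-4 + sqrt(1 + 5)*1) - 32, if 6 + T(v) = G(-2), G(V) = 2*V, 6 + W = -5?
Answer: 52 - 21*sqrt(6) ≈ 0.56072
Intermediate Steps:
W = -11 (W = -6 - 5 = -11)
T(v) = -10 (T(v) = -6 + 2*(-2) = -6 - 4 = -10)
M = -21 (M = -10 - 11 = -21)
M*(-4 + sqrt(1 + 5)*1) - 32 = -21*(-4 + sqrt(1 + 5)*1) - 32 = -21*(-4 + sqrt(6)*1) - 32 = -21*(-4 + sqrt(6)) - 32 = (84 - 21*sqrt(6)) - 32 = 52 - 21*sqrt(6)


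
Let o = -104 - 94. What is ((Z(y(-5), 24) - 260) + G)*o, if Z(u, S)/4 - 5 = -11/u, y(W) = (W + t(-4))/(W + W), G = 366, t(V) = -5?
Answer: -16236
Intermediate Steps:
o = -198
y(W) = (-5 + W)/(2*W) (y(W) = (W - 5)/(W + W) = (-5 + W)/((2*W)) = (-5 + W)*(1/(2*W)) = (-5 + W)/(2*W))
Z(u, S) = 20 - 44/u (Z(u, S) = 20 + 4*(-11/u) = 20 - 44/u)
((Z(y(-5), 24) - 260) + G)*o = (((20 - 44*(-10/(-5 - 5))) - 260) + 366)*(-198) = (((20 - 44/1) - 260) + 366)*(-198) = (((20 - 44*1) - 260) + 366)*(-198) = (((20 - 44) - 260) + 366)*(-198) = ((-24 - 260) + 366)*(-198) = (-284 + 366)*(-198) = 82*(-198) = -16236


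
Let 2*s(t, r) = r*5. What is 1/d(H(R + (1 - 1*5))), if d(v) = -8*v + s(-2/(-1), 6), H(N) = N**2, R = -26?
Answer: -1/7185 ≈ -0.00013918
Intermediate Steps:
s(t, r) = 5*r/2 (s(t, r) = (r*5)/2 = (5*r)/2 = 5*r/2)
d(v) = 15 - 8*v (d(v) = -8*v + (5/2)*6 = -8*v + 15 = 15 - 8*v)
1/d(H(R + (1 - 1*5))) = 1/(15 - 8*(-26 + (1 - 1*5))**2) = 1/(15 - 8*(-26 + (1 - 5))**2) = 1/(15 - 8*(-26 - 4)**2) = 1/(15 - 8*(-30)**2) = 1/(15 - 8*900) = 1/(15 - 7200) = 1/(-7185) = -1/7185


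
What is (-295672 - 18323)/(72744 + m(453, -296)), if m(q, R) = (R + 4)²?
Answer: -313995/158008 ≈ -1.9872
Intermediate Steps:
m(q, R) = (4 + R)²
(-295672 - 18323)/(72744 + m(453, -296)) = (-295672 - 18323)/(72744 + (4 - 296)²) = -313995/(72744 + (-292)²) = -313995/(72744 + 85264) = -313995/158008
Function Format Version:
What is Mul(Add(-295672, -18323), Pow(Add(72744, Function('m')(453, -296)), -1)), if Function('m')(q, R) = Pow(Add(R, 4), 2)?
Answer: Rational(-313995, 158008) ≈ -1.9872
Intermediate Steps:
Function('m')(q, R) = Pow(Add(4, R), 2)
Mul(Add(-295672, -18323), Pow(Add(72744, Function('m')(453, -296)), -1)) = Mul(Add(-295672, -18323), Pow(Add(72744, Pow(Add(4, -296), 2)), -1)) = Mul(-313995, Pow(Add(72744, Pow(-292, 2)), -1)) = Mul(-313995, Pow(Add(72744, 85264), -1)) = Mul(-313995, Pow(158008, -1)) = Mul(-313995, Rational(1, 158008)) = Rational(-313995, 158008)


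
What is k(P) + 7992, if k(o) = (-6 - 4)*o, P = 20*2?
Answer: 7592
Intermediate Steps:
P = 40
k(o) = -10*o
k(P) + 7992 = -10*40 + 7992 = -400 + 7992 = 7592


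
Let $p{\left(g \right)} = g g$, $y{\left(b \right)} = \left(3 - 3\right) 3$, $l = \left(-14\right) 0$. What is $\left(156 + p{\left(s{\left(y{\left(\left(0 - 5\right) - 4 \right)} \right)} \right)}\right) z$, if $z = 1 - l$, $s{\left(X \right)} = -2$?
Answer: $160$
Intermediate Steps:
$l = 0$
$y{\left(b \right)} = 0$ ($y{\left(b \right)} = 0 \cdot 3 = 0$)
$p{\left(g \right)} = g^{2}$
$z = 1$ ($z = 1 - 0 = 1 + 0 = 1$)
$\left(156 + p{\left(s{\left(y{\left(\left(0 - 5\right) - 4 \right)} \right)} \right)}\right) z = \left(156 + \left(-2\right)^{2}\right) 1 = \left(156 + 4\right) 1 = 160 \cdot 1 = 160$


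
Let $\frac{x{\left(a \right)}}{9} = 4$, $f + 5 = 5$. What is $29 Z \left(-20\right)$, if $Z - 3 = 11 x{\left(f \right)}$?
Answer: $-231420$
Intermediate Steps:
$f = 0$ ($f = -5 + 5 = 0$)
$x{\left(a \right)} = 36$ ($x{\left(a \right)} = 9 \cdot 4 = 36$)
$Z = 399$ ($Z = 3 + 11 \cdot 36 = 3 + 396 = 399$)
$29 Z \left(-20\right) = 29 \cdot 399 \left(-20\right) = 11571 \left(-20\right) = -231420$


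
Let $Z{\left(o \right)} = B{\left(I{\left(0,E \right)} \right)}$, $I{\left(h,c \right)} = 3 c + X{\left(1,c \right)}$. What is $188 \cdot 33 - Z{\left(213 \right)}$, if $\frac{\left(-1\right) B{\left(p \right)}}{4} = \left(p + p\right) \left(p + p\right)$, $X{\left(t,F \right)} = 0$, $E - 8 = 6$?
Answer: $34428$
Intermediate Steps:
$E = 14$ ($E = 8 + 6 = 14$)
$I{\left(h,c \right)} = 3 c$ ($I{\left(h,c \right)} = 3 c + 0 = 3 c$)
$B{\left(p \right)} = - 16 p^{2}$ ($B{\left(p \right)} = - 4 \left(p + p\right) \left(p + p\right) = - 4 \cdot 2 p 2 p = - 4 \cdot 4 p^{2} = - 16 p^{2}$)
$Z{\left(o \right)} = -28224$ ($Z{\left(o \right)} = - 16 \left(3 \cdot 14\right)^{2} = - 16 \cdot 42^{2} = \left(-16\right) 1764 = -28224$)
$188 \cdot 33 - Z{\left(213 \right)} = 188 \cdot 33 - -28224 = 6204 + 28224 = 34428$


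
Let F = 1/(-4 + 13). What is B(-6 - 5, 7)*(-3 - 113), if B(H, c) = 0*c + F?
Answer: -116/9 ≈ -12.889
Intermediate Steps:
F = 1/9 ≈ 0.11111
B(H, c) = 1/9 (B(H, c) = 0*c + 1/9 = 0 + 1/9 = 1/9)
B(-6 - 5, 7)*(-3 - 113) = (-3 - 113)/9 = (1/9)*(-116) = -116/9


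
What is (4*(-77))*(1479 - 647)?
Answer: -256256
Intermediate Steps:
(4*(-77))*(1479 - 647) = -308*832 = -256256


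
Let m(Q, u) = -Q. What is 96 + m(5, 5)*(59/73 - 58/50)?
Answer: 35682/365 ≈ 97.759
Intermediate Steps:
96 + m(5, 5)*(59/73 - 58/50) = 96 + (-1*5)*(59/73 - 58/50) = 96 - 5*(59*(1/73) - 58*1/50) = 96 - 5*(59/73 - 29/25) = 96 - 5*(-642/1825) = 96 + 642/365 = 35682/365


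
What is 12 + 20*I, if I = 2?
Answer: 52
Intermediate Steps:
12 + 20*I = 12 + 20*2 = 12 + 40 = 52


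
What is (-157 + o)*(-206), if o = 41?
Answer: 23896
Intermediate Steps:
(-157 + o)*(-206) = (-157 + 41)*(-206) = -116*(-206) = 23896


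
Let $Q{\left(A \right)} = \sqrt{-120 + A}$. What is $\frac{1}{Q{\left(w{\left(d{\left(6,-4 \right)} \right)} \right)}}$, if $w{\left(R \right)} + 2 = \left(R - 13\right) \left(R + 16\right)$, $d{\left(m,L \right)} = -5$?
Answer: $- \frac{i \sqrt{5}}{40} \approx - 0.055902 i$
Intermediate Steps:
$w{\left(R \right)} = -2 + \left(-13 + R\right) \left(16 + R\right)$ ($w{\left(R \right)} = -2 + \left(R - 13\right) \left(R + 16\right) = -2 + \left(-13 + R\right) \left(16 + R\right)$)
$\frac{1}{Q{\left(w{\left(d{\left(6,-4 \right)} \right)} \right)}} = \frac{1}{\sqrt{-120 + \left(-210 + \left(-5\right)^{2} + 3 \left(-5\right)\right)}} = \frac{1}{\sqrt{-120 - 200}} = \frac{1}{\sqrt{-320}} = \frac{1}{8 i \sqrt{5}} = - \frac{i \sqrt{5}}{40}$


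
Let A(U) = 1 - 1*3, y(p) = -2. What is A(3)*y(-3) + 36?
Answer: 40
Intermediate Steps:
A(U) = -2 (A(U) = 1 - 3 = -2)
A(3)*y(-3) + 36 = -2*(-2) + 36 = 4 + 36 = 40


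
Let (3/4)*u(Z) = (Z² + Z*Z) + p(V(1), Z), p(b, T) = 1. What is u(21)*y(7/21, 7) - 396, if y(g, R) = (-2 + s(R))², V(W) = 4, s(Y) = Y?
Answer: 87112/3 ≈ 29037.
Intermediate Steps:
u(Z) = 4/3 + 8*Z²/3 (u(Z) = 4*((Z² + Z*Z) + 1)/3 = 4*((Z² + Z²) + 1)/3 = 4*(2*Z² + 1)/3 = 4*(1 + 2*Z²)/3 = 4/3 + 8*Z²/3)
y(g, R) = (-2 + R)²
u(21)*y(7/21, 7) - 396 = (4/3 + (8/3)*21²)*(-2 + 7)² - 396 = (4/3 + (8/3)*441)*5² - 396 = (4/3 + 1176)*25 - 396 = (3532/3)*25 - 396 = 88300/3 - 396 = 87112/3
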